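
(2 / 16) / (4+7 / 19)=0.03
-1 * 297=-297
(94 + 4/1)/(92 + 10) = 49/51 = 0.96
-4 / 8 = -0.50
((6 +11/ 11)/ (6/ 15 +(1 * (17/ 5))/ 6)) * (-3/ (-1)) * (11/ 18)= 385/ 29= 13.28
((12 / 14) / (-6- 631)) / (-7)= 6 / 31213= 0.00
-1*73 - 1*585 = -658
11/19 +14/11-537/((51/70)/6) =-15706041/3553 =-4420.50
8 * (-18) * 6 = -864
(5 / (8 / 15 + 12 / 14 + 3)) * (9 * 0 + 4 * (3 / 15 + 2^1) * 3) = 13860 / 461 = 30.07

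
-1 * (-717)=717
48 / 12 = 4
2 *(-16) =-32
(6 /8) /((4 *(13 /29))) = 87 /208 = 0.42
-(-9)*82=738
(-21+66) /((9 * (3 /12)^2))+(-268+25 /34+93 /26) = -40595 /221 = -183.69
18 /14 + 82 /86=674 /301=2.24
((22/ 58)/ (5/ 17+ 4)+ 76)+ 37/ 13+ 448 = 14501764/ 27521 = 526.93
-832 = -832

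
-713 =-713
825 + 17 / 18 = 14867 / 18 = 825.94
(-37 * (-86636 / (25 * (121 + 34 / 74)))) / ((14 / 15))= 29651171 / 26215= 1131.08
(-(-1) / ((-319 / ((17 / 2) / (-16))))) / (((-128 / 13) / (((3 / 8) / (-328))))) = 0.00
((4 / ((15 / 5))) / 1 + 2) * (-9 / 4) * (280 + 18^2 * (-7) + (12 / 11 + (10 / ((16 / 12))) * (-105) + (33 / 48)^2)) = 117171075 / 5632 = 20804.52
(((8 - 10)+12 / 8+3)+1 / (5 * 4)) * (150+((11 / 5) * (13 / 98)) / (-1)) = 3741207 / 9800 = 381.76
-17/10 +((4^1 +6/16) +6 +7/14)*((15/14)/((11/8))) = 2608/385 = 6.77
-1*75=-75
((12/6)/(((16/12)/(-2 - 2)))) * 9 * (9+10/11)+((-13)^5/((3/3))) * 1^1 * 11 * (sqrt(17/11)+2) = -13246336.50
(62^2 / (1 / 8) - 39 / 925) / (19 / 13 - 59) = -369792293 / 691900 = -534.46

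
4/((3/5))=20/3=6.67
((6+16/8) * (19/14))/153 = 76/1071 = 0.07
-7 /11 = -0.64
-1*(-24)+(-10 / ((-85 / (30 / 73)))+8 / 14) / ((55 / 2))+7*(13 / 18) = 250075379 / 8600130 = 29.08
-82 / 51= -1.61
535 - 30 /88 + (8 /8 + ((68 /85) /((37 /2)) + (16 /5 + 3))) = 882217 /1628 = 541.90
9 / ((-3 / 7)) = -21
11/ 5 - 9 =-34/ 5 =-6.80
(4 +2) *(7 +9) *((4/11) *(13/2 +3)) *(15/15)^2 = 3648/11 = 331.64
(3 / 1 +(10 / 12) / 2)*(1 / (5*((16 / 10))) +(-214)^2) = 5007043 / 32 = 156470.09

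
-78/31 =-2.52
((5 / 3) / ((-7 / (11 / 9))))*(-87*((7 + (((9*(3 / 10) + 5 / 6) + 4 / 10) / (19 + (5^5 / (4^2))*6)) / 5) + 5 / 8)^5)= 50201317466280289082506574725186293331319 / 76896685931873137452464832000000000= 652841.11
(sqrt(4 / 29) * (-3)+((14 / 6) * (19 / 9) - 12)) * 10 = -1910 / 27 - 60 * sqrt(29) / 29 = -81.88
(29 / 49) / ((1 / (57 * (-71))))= -2395.16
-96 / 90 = -16 / 15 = -1.07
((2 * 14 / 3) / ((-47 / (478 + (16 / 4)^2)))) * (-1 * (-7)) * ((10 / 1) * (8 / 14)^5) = -20234240 / 48363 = -418.38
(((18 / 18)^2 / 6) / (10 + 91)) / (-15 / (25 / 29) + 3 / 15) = -5 / 52116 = -0.00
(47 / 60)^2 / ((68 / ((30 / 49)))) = 2209 / 399840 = 0.01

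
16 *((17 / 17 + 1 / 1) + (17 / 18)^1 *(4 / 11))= 3712 / 99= 37.49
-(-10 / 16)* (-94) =-235 / 4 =-58.75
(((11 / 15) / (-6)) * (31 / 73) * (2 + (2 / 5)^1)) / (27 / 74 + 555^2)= -50468 / 124796476575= -0.00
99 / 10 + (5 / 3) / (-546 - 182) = 108083 / 10920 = 9.90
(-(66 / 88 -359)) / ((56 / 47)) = 300.67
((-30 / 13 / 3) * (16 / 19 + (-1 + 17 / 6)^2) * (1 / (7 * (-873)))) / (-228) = -14375 / 6194647368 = -0.00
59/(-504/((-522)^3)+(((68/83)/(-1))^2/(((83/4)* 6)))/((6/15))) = 66644651510397/15228591869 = 4376.28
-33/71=-0.46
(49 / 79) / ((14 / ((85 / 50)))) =119 / 1580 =0.08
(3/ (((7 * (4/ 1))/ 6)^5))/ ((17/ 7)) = 729/ 1306144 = 0.00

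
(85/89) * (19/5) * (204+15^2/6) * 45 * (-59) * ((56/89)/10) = -1159770906/7921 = -146417.23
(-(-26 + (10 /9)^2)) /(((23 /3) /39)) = 26078 /207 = 125.98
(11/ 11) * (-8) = -8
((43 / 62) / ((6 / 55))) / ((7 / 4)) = 2365 / 651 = 3.63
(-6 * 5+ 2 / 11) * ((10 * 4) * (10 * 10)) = -1312000 / 11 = -119272.73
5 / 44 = 0.11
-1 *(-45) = 45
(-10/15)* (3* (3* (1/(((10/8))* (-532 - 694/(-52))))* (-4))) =-832/22475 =-0.04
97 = 97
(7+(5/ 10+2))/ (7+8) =19/ 30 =0.63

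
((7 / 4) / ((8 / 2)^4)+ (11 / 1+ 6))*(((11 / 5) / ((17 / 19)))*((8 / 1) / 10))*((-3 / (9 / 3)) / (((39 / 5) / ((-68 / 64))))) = 242649 / 53248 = 4.56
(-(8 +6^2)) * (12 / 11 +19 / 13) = -1460 / 13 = -112.31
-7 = -7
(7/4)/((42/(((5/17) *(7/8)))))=35/3264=0.01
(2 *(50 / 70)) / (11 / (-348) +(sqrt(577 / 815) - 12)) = -11875169400 / 99525039089 - 1211040 *sqrt(470255) / 99525039089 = -0.13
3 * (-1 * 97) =-291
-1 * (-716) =716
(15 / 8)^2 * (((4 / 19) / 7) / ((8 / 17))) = 3825 / 17024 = 0.22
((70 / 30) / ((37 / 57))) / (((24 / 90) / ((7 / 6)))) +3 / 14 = 33029 / 2072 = 15.94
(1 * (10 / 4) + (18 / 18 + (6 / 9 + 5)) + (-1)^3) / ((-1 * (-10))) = 49 / 60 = 0.82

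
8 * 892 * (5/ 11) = 35680/ 11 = 3243.64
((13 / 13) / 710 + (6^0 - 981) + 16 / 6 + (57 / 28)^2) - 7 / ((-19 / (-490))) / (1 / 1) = -18302797501 / 15864240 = -1153.71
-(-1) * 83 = 83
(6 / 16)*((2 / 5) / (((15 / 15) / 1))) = 0.15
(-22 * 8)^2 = 30976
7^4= 2401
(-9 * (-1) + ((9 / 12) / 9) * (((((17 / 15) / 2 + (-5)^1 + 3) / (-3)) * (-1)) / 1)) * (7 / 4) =67739 / 4320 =15.68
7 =7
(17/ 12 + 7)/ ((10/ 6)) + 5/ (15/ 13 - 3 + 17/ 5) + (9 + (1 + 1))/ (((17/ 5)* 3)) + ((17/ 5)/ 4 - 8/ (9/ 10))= 202027/ 154530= 1.31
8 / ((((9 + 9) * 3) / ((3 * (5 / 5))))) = 0.44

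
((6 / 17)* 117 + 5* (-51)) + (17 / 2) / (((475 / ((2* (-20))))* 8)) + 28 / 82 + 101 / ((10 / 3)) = -2425507 / 13243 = -183.15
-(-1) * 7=7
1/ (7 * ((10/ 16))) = 8/ 35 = 0.23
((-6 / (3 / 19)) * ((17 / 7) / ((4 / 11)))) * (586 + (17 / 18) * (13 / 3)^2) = -347501165 / 2268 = -153219.21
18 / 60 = 3 / 10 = 0.30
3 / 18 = 1 / 6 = 0.17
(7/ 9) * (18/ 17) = 14/ 17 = 0.82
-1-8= -9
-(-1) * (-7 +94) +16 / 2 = 95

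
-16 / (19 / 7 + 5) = -56 / 27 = -2.07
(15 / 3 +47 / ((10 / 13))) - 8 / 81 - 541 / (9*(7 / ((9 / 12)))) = 675419 / 11340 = 59.56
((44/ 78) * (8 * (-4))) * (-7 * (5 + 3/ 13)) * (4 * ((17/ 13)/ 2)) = 1728.65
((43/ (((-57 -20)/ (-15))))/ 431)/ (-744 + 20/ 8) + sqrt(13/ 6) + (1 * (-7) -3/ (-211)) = -72545129344/ 10384643731 + sqrt(78)/ 6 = -5.51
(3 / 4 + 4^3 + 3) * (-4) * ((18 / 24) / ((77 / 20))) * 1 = -4065 / 77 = -52.79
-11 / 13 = -0.85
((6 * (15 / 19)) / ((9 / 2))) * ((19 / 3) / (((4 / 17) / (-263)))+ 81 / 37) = -15710705 / 2109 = -7449.36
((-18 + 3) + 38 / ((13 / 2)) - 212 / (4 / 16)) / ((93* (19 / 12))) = -44572 / 7657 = -5.82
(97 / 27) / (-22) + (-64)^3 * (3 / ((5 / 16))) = -7474250213 / 2970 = -2516582.56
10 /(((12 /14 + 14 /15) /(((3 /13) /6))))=525 /2444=0.21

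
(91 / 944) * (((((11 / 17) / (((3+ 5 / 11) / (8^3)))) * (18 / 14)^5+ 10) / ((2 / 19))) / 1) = 12242024821 / 38531248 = 317.72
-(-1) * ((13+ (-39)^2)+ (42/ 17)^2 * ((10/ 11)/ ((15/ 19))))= 4898930/ 3179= 1541.03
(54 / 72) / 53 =3 / 212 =0.01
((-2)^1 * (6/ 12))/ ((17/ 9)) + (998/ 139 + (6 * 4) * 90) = 5119795/ 2363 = 2166.65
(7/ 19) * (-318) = -2226/ 19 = -117.16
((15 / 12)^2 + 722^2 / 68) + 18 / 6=2086377 / 272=7670.50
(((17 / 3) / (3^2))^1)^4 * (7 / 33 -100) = -275034653 / 17537553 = -15.68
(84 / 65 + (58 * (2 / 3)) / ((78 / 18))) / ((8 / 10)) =166 / 13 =12.77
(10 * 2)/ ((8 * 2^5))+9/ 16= 0.64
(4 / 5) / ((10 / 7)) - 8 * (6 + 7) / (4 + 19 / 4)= -1982 / 175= -11.33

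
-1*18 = -18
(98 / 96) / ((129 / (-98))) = -2401 / 3096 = -0.78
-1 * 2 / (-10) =1 / 5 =0.20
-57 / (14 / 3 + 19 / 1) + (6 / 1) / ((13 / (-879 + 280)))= -278.87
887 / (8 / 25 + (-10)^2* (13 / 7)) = 155225 / 32556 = 4.77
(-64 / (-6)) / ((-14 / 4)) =-64 / 21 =-3.05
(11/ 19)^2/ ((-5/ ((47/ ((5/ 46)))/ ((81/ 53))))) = -13864906/ 731025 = -18.97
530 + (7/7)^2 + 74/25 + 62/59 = 789141/1475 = 535.01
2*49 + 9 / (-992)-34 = 63479 / 992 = 63.99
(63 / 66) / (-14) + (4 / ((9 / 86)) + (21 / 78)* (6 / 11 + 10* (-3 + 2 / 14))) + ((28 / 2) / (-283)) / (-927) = 353315645 / 11543004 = 30.61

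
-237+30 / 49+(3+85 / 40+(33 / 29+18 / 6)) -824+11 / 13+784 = -39351727 / 147784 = -266.28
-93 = -93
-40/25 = -8/5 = -1.60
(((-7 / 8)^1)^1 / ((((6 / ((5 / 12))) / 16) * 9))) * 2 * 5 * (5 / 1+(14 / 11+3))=-2975 / 297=-10.02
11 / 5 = 2.20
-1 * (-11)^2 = -121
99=99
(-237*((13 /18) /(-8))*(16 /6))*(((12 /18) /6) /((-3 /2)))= -1027 /243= -4.23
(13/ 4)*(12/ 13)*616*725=1339800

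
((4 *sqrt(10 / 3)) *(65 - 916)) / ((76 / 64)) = -54464 *sqrt(30) / 57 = -5233.54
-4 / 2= -2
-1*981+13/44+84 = -39455/44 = -896.70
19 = 19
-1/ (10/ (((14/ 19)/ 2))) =-7/ 190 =-0.04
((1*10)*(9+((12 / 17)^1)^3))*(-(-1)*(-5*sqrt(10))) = -2297250*sqrt(10) / 4913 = -1478.64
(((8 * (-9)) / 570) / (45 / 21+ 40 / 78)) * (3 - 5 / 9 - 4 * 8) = 1.41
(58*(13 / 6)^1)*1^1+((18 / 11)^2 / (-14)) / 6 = 319238 / 2541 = 125.63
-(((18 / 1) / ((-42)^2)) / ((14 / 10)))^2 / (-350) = 1 / 6588344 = 0.00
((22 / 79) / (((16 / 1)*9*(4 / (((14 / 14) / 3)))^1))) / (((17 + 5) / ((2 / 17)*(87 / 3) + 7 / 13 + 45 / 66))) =7507 / 221240448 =0.00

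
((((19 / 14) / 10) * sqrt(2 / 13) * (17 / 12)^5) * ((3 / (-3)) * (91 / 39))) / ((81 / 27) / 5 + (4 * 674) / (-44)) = 296750113 * sqrt(26) / 129534971904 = 0.01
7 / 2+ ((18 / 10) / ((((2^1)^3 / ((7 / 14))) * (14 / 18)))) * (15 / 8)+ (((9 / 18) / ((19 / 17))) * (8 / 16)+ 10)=238249 / 17024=13.99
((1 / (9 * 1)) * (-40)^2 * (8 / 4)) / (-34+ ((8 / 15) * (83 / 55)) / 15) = -10.47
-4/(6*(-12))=1/18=0.06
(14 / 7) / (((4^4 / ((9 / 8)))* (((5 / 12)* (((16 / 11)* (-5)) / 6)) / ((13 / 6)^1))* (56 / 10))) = -3861 / 573440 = -0.01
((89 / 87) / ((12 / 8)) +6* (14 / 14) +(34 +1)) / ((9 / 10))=46.31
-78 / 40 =-39 / 20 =-1.95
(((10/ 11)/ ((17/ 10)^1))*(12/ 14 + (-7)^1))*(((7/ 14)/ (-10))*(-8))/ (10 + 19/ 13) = -22360/ 195041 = -0.11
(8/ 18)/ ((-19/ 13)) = -52/ 171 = -0.30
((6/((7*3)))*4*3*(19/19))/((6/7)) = 4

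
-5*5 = -25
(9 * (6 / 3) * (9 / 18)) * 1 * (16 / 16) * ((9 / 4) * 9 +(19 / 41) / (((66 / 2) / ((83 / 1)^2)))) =1899471 / 1804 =1052.92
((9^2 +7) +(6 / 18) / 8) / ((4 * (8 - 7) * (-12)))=-2113 / 1152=-1.83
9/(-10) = -9/10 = -0.90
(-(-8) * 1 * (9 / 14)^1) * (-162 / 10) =-2916 / 35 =-83.31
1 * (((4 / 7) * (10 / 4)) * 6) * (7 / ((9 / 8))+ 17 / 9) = 1460 / 21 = 69.52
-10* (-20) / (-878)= -100 / 439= -0.23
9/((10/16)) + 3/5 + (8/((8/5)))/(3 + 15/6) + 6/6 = 186/11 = 16.91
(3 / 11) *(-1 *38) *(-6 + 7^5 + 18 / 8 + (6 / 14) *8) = -26823459 / 154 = -174178.31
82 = 82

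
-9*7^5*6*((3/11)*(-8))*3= 5940510.55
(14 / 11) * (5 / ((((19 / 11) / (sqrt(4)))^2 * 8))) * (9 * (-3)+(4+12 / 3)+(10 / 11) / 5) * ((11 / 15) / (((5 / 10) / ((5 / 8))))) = -26565 / 1444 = -18.40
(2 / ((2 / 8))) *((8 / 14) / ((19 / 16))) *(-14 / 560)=-64 / 665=-0.10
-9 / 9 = -1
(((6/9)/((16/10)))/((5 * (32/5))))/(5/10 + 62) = 1/4800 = 0.00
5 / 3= 1.67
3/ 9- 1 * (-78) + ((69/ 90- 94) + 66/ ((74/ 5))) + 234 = 82717/ 370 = 223.56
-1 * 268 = -268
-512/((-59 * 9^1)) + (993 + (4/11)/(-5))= 29026601/29205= 993.89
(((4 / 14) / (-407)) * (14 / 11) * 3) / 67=-12 / 299959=-0.00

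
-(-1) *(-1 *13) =-13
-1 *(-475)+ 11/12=475.92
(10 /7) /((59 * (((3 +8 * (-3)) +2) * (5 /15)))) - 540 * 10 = -42373830 /7847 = -5400.00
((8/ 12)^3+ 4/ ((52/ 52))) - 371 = -9901/ 27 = -366.70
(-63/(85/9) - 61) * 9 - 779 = -117983/85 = -1388.04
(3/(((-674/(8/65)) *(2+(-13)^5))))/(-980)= -3/1992616691975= -0.00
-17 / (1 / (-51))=867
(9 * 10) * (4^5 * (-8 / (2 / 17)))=-6266880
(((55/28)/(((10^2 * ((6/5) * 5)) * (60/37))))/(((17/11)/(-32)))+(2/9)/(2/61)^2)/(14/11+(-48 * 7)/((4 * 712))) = 2407847563/13452950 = 178.98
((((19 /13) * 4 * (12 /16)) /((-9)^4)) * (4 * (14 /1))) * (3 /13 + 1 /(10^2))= 83258 /9240075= 0.01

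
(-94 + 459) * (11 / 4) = 4015 / 4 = 1003.75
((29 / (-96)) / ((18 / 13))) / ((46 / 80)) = -0.38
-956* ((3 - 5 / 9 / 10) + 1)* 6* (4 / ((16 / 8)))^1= -135752 / 3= -45250.67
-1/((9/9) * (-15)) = 1/15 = 0.07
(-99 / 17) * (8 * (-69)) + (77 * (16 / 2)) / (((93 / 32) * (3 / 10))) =18597832 / 4743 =3921.11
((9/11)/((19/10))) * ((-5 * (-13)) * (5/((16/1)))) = 14625/1672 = 8.75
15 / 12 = 5 / 4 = 1.25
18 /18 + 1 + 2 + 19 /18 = 91 /18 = 5.06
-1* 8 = -8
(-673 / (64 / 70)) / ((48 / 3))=-23555 / 512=-46.01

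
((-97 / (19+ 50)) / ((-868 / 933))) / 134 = 30167 / 2675176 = 0.01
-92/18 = -46/9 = -5.11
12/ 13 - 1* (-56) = 740/ 13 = 56.92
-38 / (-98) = 0.39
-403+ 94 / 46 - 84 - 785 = -29209 / 23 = -1269.96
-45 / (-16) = 45 / 16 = 2.81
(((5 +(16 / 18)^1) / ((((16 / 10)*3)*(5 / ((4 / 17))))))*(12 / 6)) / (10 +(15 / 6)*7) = 106 / 25245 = 0.00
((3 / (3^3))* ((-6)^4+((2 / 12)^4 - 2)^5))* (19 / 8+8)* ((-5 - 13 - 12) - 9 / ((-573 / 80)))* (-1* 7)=818972361588856721768725 / 2793305048208113664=293191.17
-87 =-87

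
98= 98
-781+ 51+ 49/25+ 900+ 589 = 19024/25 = 760.96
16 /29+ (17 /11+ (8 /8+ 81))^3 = 22508416507 /38599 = 583134.71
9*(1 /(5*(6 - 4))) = 9 /10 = 0.90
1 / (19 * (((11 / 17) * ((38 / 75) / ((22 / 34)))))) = 75 / 722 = 0.10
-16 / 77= -0.21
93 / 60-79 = -1549 / 20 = -77.45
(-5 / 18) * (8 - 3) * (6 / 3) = -2.78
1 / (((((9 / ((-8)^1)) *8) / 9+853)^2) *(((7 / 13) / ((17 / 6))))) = 221 / 30487968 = 0.00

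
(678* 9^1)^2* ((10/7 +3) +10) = 537239257.71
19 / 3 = 6.33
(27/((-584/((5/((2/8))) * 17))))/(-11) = 2295/1606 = 1.43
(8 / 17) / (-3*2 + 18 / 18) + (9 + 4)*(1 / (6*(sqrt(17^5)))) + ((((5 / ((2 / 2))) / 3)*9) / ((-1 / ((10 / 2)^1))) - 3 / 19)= -121532 / 1615 + 13*sqrt(17) / 29478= -75.25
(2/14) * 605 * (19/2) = 11495/14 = 821.07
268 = 268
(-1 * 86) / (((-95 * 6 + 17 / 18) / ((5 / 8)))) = 1935 / 20486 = 0.09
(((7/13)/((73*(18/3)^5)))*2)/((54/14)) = 49/99622224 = 0.00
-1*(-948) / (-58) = -474 / 29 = -16.34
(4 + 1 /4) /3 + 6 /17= 1.77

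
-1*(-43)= 43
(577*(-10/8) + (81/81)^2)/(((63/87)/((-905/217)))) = 75611845/18228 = 4148.12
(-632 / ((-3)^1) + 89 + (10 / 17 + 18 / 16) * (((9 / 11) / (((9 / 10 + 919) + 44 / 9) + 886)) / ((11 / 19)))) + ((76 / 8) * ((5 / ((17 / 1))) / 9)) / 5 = 3617241248509 / 12068328492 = 299.73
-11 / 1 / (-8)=11 / 8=1.38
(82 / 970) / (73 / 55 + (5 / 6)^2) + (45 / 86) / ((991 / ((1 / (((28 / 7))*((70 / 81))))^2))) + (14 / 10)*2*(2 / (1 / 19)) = 55231639621917371 / 518890223850880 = 106.44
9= 9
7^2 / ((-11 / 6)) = -294 / 11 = -26.73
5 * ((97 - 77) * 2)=200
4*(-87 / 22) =-174 / 11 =-15.82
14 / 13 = 1.08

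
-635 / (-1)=635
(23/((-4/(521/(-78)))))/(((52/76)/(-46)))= -5236571/2028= -2582.14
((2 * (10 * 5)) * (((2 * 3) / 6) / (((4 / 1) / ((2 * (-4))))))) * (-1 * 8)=1600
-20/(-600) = 1/30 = 0.03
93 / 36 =31 / 12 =2.58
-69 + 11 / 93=-6406 / 93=-68.88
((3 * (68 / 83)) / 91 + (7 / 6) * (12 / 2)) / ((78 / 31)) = 1645325 / 589134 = 2.79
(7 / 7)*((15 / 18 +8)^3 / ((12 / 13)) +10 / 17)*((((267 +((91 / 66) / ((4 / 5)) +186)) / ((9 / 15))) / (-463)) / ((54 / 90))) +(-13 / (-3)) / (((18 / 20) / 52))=-86685378246815 / 48474277632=-1788.28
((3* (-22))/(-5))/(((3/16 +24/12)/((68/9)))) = 23936/525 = 45.59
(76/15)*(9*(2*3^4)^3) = 969348384/5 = 193869676.80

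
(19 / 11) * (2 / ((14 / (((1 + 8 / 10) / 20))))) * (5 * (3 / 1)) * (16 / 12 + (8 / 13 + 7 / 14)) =32661 / 40040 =0.82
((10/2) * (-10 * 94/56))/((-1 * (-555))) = -235/1554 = -0.15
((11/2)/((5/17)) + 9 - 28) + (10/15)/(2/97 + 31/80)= 126697/95010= 1.33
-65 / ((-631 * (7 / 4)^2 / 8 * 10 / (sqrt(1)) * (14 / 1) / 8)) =3328 / 216433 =0.02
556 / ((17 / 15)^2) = 125100 / 289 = 432.87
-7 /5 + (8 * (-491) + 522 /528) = -1728501 /440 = -3928.41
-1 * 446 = -446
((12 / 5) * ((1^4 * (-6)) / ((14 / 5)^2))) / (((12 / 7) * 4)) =-15 / 56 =-0.27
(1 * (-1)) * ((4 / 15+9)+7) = -244 / 15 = -16.27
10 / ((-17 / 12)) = -120 / 17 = -7.06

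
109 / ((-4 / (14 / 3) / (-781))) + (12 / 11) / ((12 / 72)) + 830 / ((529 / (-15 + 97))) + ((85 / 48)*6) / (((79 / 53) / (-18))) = 547912453045 / 5516412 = 99324.06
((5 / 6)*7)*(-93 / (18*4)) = -1085 / 144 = -7.53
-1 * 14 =-14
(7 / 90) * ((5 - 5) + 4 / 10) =7 / 225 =0.03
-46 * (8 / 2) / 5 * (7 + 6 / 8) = -285.20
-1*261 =-261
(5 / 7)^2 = 25 / 49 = 0.51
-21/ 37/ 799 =-21/ 29563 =-0.00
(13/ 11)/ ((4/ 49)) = 637/ 44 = 14.48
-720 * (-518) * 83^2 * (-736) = -1891020579840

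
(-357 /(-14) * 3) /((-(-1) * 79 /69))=10557 /158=66.82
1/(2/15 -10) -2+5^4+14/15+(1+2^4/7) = 9745409/15540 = 627.12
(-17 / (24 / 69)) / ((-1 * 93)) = 391 / 744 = 0.53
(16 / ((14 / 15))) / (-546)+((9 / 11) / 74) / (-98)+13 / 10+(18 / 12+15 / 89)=1355383291 / 461481020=2.94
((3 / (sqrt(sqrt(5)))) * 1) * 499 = 1497 * 5^(3 / 4) / 5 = 1001.10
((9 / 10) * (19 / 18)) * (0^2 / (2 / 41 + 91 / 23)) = 0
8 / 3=2.67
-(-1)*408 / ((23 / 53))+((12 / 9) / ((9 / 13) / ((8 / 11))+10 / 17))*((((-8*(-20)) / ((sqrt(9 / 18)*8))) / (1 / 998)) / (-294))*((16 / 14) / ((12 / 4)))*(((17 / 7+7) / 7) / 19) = 21624 / 23-12421826560*sqrt(2) / 7825893831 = 937.93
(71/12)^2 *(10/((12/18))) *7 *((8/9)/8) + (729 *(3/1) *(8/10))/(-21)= 4915513/15120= 325.10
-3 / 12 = -1 / 4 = -0.25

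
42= 42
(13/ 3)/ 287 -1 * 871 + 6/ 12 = -1498975/ 1722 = -870.48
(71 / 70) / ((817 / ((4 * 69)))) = 9798 / 28595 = 0.34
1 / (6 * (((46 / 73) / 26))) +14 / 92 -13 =-412 / 69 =-5.97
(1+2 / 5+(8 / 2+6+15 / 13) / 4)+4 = 2129 / 260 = 8.19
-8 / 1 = -8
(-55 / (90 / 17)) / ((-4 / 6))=15.58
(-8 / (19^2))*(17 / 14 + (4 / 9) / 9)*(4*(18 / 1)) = -45856 / 22743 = -2.02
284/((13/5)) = 1420/13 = 109.23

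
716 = 716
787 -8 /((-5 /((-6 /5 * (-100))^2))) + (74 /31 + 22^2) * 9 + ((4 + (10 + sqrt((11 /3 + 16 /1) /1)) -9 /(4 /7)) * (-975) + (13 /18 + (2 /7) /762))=29675873837 /992124 -325 * sqrt(177)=25587.61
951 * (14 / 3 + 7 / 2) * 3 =46599 / 2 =23299.50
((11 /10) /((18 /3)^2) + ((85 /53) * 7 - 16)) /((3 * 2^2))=-0.40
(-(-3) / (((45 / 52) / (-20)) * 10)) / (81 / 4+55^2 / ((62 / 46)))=-12896 / 4212165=-0.00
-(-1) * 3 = 3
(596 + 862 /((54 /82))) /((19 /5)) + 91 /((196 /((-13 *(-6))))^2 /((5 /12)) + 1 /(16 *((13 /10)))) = 507.29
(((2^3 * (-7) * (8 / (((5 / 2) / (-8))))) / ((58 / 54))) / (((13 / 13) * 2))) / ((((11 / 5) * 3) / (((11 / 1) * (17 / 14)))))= 39168 / 29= 1350.62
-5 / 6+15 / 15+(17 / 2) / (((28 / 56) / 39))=3979 / 6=663.17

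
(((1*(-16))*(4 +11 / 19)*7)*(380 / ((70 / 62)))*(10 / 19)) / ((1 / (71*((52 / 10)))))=-637268736 / 19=-33540459.79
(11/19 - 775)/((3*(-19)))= 14714/1083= 13.59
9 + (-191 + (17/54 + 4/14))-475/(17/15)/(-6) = -358399/3213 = -111.55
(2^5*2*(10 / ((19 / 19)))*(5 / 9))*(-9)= -3200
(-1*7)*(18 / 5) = -126 / 5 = -25.20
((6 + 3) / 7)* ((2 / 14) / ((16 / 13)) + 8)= 10.43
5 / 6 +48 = 293 / 6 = 48.83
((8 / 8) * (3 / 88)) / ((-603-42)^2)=1 / 12203400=0.00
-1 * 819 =-819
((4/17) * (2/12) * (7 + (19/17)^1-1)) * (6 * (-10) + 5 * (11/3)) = -30250/2601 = -11.63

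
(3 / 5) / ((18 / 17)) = 17 / 30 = 0.57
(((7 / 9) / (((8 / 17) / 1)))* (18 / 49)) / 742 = 17 / 20776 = 0.00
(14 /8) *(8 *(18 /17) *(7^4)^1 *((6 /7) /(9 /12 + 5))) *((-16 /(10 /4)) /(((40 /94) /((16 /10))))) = -6239987712 /48875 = -127672.38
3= 3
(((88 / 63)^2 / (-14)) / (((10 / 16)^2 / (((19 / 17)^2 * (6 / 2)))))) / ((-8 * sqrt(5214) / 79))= 508288 * sqrt(5214) / 200732175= 0.18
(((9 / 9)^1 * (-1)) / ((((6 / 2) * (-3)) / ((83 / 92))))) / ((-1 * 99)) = -83 / 81972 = -0.00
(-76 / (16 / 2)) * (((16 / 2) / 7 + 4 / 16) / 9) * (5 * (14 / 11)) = -1235 / 132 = -9.36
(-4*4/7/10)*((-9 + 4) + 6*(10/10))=-8/35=-0.23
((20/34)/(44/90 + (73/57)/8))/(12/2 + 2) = 8550/75463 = 0.11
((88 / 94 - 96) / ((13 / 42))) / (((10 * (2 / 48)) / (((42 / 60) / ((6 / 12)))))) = -15763104 / 15275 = -1031.95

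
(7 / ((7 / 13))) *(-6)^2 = 468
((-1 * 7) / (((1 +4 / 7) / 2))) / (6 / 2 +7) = -49 / 55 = -0.89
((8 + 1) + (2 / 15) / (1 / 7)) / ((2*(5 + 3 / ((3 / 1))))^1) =149 / 180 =0.83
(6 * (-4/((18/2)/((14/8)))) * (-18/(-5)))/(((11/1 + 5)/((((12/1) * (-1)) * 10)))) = 126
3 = 3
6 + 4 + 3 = 13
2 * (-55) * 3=-330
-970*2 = -1940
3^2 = 9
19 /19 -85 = -84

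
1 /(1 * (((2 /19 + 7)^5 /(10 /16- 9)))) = -165898633 /358722675000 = -0.00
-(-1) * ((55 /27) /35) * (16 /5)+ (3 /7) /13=2693 /12285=0.22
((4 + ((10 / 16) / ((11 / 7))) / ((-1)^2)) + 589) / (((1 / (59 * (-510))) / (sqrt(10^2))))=-3928174275 / 22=-178553376.14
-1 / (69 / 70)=-70 / 69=-1.01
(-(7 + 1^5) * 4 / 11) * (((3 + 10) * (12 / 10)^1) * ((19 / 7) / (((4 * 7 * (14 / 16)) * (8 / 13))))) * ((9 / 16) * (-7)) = 32.17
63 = 63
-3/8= -0.38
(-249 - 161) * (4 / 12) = -410 / 3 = -136.67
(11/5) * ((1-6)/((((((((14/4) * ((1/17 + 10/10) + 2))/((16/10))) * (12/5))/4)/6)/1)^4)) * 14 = -768.26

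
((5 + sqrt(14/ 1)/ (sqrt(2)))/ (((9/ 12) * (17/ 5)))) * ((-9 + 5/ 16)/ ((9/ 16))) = -46.31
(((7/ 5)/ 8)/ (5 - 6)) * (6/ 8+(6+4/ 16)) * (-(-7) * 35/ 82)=-2401/ 656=-3.66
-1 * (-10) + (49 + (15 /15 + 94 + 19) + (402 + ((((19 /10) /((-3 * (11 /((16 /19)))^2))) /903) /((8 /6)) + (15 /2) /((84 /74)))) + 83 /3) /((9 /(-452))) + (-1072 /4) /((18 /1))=-401728790053 /13345695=-30101.75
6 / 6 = 1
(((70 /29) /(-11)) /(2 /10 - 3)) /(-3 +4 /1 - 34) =-25 /10527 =-0.00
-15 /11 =-1.36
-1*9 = -9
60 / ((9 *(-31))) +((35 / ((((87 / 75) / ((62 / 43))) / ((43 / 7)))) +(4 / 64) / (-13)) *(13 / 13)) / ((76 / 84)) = 295.15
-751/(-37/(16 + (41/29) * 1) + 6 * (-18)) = 6.82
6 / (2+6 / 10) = 30 / 13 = 2.31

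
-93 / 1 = -93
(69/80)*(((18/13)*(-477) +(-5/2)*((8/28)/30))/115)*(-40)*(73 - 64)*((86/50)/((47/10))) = 652.62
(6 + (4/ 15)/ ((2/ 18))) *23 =966/ 5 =193.20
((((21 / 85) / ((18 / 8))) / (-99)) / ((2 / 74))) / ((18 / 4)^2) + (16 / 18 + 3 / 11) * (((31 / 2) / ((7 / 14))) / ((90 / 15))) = 6.00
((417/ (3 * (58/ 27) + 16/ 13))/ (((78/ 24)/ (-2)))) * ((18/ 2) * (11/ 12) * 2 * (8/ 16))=-123849/ 449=-275.83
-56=-56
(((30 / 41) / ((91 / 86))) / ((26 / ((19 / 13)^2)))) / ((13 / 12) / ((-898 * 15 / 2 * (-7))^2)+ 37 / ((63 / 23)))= 1774399467141000 / 421889583550470113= 0.00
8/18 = 4/9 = 0.44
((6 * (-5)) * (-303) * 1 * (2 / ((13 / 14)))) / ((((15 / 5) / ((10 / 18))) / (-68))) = -9615200 / 39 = -246543.59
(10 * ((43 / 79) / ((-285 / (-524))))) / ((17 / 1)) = 45064 / 76551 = 0.59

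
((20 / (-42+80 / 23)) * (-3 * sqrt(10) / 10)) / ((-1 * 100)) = -69 * sqrt(10) / 44300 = -0.00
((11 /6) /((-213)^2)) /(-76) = -11 /20688264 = -0.00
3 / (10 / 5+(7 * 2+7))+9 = 210 / 23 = 9.13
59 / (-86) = -59 / 86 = -0.69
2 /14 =0.14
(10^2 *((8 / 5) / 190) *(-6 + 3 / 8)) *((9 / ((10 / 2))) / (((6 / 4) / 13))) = -1404 / 19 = -73.89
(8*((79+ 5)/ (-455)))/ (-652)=24/ 10595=0.00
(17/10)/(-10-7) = -1/10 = -0.10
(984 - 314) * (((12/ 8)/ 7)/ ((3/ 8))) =2680/ 7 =382.86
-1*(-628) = 628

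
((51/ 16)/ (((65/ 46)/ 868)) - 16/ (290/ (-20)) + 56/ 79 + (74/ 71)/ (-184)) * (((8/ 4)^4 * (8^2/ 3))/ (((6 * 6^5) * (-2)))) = -3812672903902/ 531830712465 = -7.17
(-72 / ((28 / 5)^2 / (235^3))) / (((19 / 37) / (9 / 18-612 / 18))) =1943806183.71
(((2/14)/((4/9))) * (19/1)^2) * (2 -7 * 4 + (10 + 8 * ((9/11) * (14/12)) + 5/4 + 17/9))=-606.26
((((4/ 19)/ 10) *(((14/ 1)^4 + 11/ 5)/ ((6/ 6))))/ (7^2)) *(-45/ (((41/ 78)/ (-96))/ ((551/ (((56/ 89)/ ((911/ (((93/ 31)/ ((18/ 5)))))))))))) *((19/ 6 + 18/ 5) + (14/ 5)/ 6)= 235897558818852528/ 251125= 939363101319.47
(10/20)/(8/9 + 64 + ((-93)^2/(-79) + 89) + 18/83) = 59013/5266880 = 0.01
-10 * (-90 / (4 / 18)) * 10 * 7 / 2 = 141750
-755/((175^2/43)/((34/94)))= -110381/287875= -0.38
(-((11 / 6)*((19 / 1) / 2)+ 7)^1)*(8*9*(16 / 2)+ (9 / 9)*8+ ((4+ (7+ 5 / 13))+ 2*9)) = -389397 / 26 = -14976.81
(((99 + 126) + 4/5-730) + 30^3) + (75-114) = 132284/5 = 26456.80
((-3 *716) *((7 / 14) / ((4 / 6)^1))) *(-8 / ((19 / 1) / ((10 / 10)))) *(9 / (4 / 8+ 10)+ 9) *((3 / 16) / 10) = 333477 / 2660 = 125.37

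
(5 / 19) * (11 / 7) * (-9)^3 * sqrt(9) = -120285 / 133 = -904.40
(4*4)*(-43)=-688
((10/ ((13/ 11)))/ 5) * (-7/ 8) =-1.48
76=76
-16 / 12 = -4 / 3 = -1.33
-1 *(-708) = 708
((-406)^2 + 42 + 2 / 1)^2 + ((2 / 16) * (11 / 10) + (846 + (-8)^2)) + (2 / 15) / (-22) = 27185415310.13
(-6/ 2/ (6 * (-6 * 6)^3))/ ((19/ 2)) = 1/ 886464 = 0.00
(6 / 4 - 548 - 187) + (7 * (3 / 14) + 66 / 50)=-18267 / 25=-730.68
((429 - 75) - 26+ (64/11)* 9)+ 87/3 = 4503/11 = 409.36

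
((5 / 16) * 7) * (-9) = -315 / 16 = -19.69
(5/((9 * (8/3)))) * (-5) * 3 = -3.12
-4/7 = -0.57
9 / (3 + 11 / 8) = 72 / 35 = 2.06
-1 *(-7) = 7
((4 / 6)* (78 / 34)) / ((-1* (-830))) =13 / 7055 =0.00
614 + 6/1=620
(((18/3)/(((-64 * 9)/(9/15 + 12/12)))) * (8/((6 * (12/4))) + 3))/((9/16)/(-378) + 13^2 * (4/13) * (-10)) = 1736/15724845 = 0.00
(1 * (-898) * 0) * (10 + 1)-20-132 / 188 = -973 / 47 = -20.70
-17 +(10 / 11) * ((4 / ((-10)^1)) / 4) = -188 / 11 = -17.09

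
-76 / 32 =-19 / 8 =-2.38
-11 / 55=-1 / 5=-0.20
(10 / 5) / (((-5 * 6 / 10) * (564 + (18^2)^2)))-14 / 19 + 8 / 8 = 791531 / 3007890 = 0.26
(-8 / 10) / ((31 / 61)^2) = -14884 / 4805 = -3.10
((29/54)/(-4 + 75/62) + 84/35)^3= 137044911905693/12739125463875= 10.76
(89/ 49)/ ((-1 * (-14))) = 89/ 686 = 0.13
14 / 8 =1.75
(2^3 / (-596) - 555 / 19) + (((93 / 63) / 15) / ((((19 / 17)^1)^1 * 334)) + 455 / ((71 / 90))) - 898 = -350.46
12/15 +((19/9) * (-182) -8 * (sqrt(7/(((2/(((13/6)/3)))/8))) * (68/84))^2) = -1387562/2835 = -489.44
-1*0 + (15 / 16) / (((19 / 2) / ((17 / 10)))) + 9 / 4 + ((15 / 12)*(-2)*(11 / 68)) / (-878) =2743175 / 1134376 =2.42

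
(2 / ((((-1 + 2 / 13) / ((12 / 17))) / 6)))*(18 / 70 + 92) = -923.56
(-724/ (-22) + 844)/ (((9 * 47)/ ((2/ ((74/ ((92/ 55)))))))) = 887432/ 9468855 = 0.09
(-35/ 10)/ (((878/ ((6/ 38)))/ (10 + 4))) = -147/ 16682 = -0.01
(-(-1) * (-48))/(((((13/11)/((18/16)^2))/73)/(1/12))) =-65043/208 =-312.71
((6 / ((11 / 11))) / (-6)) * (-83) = 83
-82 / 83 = -0.99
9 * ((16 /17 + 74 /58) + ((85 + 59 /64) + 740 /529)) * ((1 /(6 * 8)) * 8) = 4483427373 /33382016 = 134.31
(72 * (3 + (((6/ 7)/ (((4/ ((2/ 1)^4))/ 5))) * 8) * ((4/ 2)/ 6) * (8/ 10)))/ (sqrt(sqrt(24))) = 3324 * 2^(1/ 4) * 3^(3/ 4)/ 7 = 1287.25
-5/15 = -1/3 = -0.33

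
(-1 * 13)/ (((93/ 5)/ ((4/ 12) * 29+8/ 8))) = -2080/ 279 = -7.46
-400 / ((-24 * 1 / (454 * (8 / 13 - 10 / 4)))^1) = -556150 / 39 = -14260.26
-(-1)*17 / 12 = 17 / 12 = 1.42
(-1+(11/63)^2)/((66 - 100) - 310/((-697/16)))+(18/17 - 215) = -135221087881/632154537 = -213.91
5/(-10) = -1/2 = -0.50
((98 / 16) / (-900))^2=2401 / 51840000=0.00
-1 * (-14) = 14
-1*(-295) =295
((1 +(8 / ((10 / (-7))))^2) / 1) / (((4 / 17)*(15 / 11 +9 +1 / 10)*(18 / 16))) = 605132 / 51795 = 11.68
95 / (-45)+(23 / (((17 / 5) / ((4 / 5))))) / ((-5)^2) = -7247 / 3825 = -1.89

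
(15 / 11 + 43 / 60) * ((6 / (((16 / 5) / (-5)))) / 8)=-6865 / 2816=-2.44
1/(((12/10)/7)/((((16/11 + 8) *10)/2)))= 9100/33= 275.76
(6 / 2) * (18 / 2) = 27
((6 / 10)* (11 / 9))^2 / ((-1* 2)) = -121 / 450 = -0.27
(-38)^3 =-54872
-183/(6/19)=-579.50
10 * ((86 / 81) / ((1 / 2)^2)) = 3440 / 81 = 42.47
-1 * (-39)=39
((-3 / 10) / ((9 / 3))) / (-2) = 1 / 20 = 0.05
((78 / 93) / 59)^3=17576 / 6118445789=0.00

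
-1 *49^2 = -2401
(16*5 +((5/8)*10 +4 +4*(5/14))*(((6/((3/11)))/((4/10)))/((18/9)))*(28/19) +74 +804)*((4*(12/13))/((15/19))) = 435112/65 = 6694.03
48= 48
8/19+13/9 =319/171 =1.87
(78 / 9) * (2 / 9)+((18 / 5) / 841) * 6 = 221576 / 113535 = 1.95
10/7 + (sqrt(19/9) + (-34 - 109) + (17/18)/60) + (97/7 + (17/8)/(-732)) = -235563199/1844640 + sqrt(19)/3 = -126.25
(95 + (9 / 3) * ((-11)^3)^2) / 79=5314778 / 79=67275.67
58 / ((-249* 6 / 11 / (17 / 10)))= -5423 / 7470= -0.73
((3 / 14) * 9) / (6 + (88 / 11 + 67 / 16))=72 / 679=0.11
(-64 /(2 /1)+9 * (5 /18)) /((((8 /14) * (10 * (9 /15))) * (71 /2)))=-413 /1704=-0.24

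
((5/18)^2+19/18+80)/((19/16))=105148/1539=68.32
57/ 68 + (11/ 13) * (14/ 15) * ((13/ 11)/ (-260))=55337/ 66300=0.83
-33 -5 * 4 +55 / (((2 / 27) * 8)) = 39.81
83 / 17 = 4.88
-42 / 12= -7 / 2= -3.50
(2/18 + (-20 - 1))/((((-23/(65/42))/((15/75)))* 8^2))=611/139104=0.00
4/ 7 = 0.57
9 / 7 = 1.29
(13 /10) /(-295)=-13 /2950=-0.00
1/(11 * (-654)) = -1/7194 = -0.00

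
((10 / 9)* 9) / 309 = 10 / 309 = 0.03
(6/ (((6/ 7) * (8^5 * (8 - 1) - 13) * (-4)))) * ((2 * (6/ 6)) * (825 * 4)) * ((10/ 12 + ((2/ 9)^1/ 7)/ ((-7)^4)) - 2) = 2623225/ 44651397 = 0.06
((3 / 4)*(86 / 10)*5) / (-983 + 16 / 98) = -2107 / 64212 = -0.03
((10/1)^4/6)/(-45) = -1000/27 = -37.04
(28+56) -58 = 26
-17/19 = -0.89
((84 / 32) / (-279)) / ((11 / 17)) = -119 / 8184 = -0.01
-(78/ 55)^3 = -474552/ 166375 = -2.85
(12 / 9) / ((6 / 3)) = 0.67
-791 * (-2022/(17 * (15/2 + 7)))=6488.45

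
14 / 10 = 7 / 5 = 1.40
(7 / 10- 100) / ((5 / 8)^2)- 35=-36151 / 125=-289.21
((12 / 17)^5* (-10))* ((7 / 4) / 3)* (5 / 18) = -403200 / 1419857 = -0.28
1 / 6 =0.17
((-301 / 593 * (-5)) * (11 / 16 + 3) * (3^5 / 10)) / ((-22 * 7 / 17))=-10480347 / 417472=-25.10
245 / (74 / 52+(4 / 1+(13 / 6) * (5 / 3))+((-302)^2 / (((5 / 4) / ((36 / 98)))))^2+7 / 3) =1720616625 / 5045202860686498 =0.00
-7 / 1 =-7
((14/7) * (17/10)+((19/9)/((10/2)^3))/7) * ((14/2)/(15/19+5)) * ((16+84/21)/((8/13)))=3309059/24750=133.70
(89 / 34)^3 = 704969 / 39304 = 17.94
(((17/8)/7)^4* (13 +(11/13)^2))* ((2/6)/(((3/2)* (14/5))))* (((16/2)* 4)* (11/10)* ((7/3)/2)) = 1064809229/2804675328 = 0.38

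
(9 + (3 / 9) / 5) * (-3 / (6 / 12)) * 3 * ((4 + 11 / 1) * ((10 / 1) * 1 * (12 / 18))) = -16320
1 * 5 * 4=20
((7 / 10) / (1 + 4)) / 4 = 7 / 200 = 0.04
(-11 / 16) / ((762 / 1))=-11 / 12192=-0.00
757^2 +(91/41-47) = 23493173/41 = 573004.22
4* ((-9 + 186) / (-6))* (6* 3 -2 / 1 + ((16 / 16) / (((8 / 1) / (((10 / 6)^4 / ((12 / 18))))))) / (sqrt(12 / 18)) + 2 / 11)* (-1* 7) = 258125* sqrt(6) / 432 + 147028 / 11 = 14829.78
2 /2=1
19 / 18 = 1.06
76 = 76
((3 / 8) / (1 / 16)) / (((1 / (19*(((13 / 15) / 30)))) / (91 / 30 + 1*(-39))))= -266513 / 2250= -118.45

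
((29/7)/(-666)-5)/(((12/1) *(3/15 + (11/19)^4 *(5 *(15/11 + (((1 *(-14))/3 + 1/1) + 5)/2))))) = -15207809095/48864995424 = -0.31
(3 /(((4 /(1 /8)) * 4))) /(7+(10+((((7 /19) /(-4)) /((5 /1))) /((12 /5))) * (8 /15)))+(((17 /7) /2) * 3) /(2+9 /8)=379895403 /325505600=1.17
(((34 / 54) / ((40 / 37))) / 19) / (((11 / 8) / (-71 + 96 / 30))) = -1.51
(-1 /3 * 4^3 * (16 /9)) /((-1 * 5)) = 1024 /135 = 7.59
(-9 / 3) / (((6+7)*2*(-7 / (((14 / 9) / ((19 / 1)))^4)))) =2744 / 3705156351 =0.00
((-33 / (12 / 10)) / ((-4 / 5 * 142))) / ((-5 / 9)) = -495 / 1136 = -0.44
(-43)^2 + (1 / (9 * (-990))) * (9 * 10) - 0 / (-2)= 183050 / 99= 1848.99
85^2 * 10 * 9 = 650250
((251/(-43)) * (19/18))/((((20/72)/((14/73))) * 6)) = -33383/47085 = -0.71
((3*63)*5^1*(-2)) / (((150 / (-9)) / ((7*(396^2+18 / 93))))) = 124480694.44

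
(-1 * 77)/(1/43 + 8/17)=-56287/361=-155.92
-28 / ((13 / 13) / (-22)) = 616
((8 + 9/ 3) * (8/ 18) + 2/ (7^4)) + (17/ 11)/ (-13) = 14742313/ 3090087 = 4.77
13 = 13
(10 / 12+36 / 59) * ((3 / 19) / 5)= 511 / 11210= 0.05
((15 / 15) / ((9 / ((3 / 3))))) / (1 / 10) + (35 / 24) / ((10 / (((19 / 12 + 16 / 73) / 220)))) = 10289453 / 9250560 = 1.11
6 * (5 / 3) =10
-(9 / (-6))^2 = -9 / 4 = -2.25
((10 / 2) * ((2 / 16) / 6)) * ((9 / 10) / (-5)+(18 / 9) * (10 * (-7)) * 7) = -49009 / 480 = -102.10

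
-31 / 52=-0.60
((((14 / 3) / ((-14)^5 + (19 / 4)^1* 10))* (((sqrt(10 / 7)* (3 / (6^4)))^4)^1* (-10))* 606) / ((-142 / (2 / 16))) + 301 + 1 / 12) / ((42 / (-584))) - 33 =-103105700785877802725351 / 24435571683608580096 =-4219.49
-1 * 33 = -33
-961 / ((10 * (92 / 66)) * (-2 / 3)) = 95139 / 920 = 103.41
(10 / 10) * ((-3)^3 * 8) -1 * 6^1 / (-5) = -1074 / 5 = -214.80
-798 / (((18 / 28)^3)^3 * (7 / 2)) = -1570239555584 / 129140163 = -12159.19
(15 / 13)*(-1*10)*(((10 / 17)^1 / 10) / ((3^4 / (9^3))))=-1350 / 221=-6.11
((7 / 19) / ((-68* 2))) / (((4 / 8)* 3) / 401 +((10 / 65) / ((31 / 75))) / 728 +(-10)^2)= -102941111 / 3800159156198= -0.00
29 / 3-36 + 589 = 1688 / 3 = 562.67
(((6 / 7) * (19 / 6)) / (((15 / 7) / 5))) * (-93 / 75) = -589 / 75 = -7.85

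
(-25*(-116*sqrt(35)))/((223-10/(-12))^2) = 104400*sqrt(35)/1803649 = 0.34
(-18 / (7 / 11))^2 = 39204 / 49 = 800.08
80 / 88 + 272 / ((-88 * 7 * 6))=193 / 231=0.84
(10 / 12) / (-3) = -0.28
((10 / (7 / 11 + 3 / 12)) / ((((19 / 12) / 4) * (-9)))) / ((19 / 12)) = -28160 / 14079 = -2.00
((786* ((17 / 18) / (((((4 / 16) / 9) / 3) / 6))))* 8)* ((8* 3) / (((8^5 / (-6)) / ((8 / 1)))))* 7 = -3788127 / 4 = -947031.75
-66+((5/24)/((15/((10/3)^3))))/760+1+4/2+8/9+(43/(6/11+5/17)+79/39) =-668543927/75386376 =-8.87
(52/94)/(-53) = -26/2491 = -0.01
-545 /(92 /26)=-7085 /46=-154.02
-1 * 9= -9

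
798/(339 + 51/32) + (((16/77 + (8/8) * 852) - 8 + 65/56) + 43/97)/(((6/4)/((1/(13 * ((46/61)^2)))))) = 11177644014293/142176418384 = 78.62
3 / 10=0.30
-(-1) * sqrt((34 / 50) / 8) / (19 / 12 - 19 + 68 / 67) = -201 * sqrt(34) / 65935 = -0.02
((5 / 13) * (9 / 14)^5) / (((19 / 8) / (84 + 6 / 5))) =12577437 / 8302658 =1.51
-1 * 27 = -27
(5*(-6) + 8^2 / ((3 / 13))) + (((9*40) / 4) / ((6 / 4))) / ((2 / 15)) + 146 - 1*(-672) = 4546 / 3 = 1515.33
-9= -9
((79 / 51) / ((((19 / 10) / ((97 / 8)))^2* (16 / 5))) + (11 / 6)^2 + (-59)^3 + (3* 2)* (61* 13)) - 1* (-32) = -200565.93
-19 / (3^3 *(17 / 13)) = -247 / 459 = -0.54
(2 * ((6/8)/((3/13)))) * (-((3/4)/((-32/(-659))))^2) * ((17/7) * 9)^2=-1189431819693/1605632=-740787.32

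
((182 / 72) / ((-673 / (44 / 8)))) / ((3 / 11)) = -0.08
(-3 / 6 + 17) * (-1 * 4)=-66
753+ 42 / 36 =4525 / 6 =754.17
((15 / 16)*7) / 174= 35 / 928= 0.04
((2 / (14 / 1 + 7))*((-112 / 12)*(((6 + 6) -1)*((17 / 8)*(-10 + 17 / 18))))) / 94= 30481 / 15228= 2.00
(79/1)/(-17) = -79/17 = -4.65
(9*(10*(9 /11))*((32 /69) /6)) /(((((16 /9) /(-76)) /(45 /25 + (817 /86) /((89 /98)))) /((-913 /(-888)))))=-232311024 /75739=-3067.26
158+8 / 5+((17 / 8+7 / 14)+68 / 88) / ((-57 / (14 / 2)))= 3992303 / 25080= 159.18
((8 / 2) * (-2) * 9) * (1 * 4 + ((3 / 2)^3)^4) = -9629.74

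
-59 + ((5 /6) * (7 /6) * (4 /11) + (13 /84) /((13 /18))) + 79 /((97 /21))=-5556365 /134442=-41.33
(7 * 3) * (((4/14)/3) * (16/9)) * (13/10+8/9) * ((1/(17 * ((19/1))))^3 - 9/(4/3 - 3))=2867857330528/68238990675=42.03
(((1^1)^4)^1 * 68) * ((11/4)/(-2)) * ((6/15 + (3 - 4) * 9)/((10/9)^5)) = 474813009/1000000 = 474.81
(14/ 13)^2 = 196/ 169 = 1.16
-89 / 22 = -4.05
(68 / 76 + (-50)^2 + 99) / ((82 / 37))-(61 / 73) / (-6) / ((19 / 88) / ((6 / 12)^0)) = 200246041 / 170601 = 1173.77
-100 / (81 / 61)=-6100 / 81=-75.31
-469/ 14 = -67/ 2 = -33.50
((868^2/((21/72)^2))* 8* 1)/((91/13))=70852608/7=10121801.14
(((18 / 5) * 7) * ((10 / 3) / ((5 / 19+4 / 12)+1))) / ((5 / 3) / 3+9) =3078 / 559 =5.51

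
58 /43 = 1.35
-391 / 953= -0.41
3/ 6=1/ 2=0.50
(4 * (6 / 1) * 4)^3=884736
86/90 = 43/45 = 0.96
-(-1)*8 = 8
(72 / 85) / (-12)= -6 / 85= -0.07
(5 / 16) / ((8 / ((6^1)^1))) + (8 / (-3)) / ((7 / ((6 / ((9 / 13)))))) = -12367 / 4032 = -3.07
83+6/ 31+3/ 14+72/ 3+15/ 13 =612505/ 5642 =108.56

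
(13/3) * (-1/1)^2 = 13/3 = 4.33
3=3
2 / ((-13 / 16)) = -32 / 13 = -2.46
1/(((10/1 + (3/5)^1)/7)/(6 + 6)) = 420/53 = 7.92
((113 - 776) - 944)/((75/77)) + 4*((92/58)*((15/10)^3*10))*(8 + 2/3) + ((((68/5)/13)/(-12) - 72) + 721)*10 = 189304997/28275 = 6695.14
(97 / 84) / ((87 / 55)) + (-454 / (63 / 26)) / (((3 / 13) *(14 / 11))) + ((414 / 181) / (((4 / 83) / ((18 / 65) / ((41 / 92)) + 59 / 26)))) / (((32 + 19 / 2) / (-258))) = -110309386690093 / 74027591820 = -1490.11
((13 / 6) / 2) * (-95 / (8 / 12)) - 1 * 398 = -4419 / 8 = -552.38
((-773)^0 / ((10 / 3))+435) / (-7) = -4353 / 70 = -62.19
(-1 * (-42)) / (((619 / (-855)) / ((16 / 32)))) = -17955 / 619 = -29.01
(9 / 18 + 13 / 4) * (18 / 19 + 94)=6765 / 19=356.05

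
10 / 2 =5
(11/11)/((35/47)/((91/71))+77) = 611/47402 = 0.01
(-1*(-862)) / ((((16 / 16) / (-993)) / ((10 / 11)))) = -8559660 / 11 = -778150.91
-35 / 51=-0.69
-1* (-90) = 90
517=517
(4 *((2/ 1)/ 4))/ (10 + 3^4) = 2/ 91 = 0.02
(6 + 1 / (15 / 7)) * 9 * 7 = 2037 / 5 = 407.40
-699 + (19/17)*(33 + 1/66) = -662.10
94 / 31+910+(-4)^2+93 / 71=2047683 / 2201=930.34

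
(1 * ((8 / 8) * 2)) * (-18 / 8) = -9 / 2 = -4.50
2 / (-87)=-2 / 87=-0.02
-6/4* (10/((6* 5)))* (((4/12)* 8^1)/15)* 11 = -44/45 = -0.98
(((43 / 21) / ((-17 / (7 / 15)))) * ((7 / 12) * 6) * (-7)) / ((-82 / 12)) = -2107 / 10455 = -0.20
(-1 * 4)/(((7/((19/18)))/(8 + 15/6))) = -19/3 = -6.33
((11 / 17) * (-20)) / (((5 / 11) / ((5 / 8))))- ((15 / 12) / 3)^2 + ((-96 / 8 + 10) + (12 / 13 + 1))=-574253 / 31824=-18.04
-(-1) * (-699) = -699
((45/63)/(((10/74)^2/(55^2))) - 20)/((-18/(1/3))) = -276035/126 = -2190.75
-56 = -56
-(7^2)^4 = -5764801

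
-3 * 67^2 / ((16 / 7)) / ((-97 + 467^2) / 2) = -31423 / 581312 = -0.05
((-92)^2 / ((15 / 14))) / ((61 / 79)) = 9361184 / 915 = 10230.80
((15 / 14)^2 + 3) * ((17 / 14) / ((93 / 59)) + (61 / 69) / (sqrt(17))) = 16531 * sqrt(17) / 76636 + 271813 / 85064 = 4.08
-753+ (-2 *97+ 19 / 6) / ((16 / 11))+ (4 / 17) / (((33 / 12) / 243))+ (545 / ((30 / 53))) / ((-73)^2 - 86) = -27082849785 / 31374112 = -863.22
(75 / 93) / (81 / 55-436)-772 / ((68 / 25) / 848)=-3031339623775 / 12594773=-240682.35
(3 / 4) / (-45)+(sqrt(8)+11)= 2* sqrt(2)+659 / 60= 13.81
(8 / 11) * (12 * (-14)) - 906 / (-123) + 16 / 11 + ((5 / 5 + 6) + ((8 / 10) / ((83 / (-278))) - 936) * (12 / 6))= -371283039 / 187165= -1983.72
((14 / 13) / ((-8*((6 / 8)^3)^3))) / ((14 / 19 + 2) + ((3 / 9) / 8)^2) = -557842432 / 852105501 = -0.65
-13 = -13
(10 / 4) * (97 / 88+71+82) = 67805 / 176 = 385.26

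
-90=-90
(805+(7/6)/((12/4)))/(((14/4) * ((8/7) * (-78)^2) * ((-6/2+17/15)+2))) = 72485/292032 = 0.25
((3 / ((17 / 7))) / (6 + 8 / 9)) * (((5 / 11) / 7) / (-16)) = -135 / 185504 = -0.00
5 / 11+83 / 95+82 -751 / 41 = 2785403 / 42845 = 65.01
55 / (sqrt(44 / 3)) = 5 * sqrt(33) / 2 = 14.36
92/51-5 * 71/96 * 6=-16633/816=-20.38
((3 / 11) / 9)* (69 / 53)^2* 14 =22218 / 30899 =0.72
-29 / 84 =-0.35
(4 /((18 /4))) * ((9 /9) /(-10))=-4 /45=-0.09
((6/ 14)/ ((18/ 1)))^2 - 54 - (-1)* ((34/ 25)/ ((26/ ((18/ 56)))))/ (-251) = -1942609066/ 35974575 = -54.00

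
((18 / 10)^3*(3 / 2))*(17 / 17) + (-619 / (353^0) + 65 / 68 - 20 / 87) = -609.53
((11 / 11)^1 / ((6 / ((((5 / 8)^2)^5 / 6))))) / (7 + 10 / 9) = 9765625 / 313532612608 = 0.00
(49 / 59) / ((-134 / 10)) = -0.06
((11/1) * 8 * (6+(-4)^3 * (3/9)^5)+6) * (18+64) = 10178660/243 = 41887.49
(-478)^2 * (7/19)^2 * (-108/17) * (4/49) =-98705088/6137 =-16083.61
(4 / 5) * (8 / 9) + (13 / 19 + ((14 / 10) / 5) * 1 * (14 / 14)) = 1.68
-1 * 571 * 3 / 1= -1713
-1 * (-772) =772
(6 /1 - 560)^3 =-170031464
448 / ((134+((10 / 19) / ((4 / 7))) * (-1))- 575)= -2432 / 2399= -1.01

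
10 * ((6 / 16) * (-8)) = -30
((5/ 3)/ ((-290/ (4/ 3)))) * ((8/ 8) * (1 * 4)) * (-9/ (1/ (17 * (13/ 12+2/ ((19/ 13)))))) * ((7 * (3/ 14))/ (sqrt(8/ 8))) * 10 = 95030/ 551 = 172.47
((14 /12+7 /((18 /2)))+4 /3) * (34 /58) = 1003 /522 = 1.92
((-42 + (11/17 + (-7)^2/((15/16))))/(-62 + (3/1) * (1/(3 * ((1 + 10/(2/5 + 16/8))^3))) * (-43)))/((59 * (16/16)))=-3604711/1214281950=-0.00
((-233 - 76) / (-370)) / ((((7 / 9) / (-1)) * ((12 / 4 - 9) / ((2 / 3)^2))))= 103 / 1295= 0.08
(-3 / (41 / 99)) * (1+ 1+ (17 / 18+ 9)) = -7095 / 82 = -86.52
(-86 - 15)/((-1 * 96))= 101/96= 1.05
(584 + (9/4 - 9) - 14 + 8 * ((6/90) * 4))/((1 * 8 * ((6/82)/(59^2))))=4841524483/1440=3362169.78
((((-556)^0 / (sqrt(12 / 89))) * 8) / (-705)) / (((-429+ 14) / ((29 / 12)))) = 29 * sqrt(267) / 2633175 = 0.00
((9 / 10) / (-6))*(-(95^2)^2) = 48870375 / 4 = 12217593.75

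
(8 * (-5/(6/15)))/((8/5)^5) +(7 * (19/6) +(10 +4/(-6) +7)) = 237267/8192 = 28.96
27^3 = 19683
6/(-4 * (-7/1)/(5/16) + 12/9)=45/682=0.07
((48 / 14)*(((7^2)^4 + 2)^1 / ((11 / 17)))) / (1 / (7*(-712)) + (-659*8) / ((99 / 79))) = -15071869910592 / 2075776291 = -7260.84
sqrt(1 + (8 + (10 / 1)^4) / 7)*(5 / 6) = 5*sqrt(70105) / 42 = 31.52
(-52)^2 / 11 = 2704 / 11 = 245.82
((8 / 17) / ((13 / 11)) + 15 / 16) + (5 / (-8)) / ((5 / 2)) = 3839 / 3536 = 1.09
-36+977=941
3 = 3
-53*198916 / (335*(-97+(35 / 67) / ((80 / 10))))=84340384 / 259785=324.65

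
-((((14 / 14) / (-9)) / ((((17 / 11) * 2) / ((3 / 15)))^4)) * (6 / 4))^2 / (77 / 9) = -19487171 / 19532120834800000000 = -0.00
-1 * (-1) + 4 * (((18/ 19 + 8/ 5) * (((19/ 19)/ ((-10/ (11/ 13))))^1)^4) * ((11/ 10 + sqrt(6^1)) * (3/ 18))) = 1771561 * sqrt(6)/ 20349712500 + 203516612171/ 203497125000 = 1.00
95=95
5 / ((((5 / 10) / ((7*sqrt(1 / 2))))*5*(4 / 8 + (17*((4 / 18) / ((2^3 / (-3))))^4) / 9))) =19.80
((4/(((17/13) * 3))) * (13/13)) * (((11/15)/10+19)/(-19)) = -74386/72675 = -1.02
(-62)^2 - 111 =3733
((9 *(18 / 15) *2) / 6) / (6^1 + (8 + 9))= 0.16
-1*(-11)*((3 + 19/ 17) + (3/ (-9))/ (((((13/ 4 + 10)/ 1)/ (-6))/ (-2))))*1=37818/ 901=41.97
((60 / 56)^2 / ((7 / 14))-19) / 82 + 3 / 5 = 15923 / 40180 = 0.40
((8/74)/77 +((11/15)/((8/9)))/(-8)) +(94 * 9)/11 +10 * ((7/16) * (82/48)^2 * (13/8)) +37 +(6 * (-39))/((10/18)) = -150525019213/525127680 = -286.64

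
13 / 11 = 1.18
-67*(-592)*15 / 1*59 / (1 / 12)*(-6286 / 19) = -2647862340480 / 19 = -139361175814.74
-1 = -1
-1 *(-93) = 93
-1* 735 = -735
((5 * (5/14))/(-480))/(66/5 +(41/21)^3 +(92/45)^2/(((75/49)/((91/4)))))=-12403125/275942308288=-0.00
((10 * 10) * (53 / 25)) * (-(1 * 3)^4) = -17172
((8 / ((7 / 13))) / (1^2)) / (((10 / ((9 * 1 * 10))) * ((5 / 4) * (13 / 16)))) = 4608 / 35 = 131.66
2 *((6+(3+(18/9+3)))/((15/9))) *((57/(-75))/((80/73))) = -29127/2500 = -11.65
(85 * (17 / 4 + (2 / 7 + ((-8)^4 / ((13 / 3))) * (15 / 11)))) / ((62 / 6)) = 10639.97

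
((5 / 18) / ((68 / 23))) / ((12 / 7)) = 805 / 14688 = 0.05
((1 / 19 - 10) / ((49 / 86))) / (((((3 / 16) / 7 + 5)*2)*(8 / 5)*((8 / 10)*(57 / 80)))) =-387000 / 203243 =-1.90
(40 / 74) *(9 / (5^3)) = 36 / 925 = 0.04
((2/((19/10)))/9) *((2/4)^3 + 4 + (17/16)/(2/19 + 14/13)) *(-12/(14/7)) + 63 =1979789/33288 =59.47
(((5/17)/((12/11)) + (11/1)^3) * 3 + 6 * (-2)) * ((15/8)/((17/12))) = 12184335/2312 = 5270.04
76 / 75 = 1.01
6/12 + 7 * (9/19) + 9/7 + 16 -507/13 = -4761/266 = -17.90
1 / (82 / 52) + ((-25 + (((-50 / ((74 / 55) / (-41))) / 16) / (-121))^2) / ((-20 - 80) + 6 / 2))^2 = 483746584267358708249 / 693721081971904937984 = 0.70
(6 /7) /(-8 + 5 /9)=-54 /469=-0.12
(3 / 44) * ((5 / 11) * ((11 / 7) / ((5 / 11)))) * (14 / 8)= 3 / 16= 0.19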